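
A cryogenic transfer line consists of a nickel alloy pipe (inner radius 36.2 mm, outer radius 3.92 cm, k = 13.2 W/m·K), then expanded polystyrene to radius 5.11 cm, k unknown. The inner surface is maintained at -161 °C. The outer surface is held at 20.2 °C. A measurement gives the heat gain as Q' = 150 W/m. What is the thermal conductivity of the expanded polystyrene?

ΣR = ΔT/Q' = |-161 − 20.2|/150 = 1.208 m·K/W
Known resistances:
  R'_nickel alloy = ln(0.0392/0.0362)/(2πk) = 0.07962/(2π·13.2) = 9.600×10^-4 m·K/W
R_expanded polystyrene = ΣR − ΣR_known = 1.208 − 9.600×10^-4 = 1.207 m·K/W
ln(r₂/r₁)/(2πk) = 1.207 ⇒ k = 0.2651/(2π·1.207) = 0.0350 W/m·K

k = 0.0350 W/m·K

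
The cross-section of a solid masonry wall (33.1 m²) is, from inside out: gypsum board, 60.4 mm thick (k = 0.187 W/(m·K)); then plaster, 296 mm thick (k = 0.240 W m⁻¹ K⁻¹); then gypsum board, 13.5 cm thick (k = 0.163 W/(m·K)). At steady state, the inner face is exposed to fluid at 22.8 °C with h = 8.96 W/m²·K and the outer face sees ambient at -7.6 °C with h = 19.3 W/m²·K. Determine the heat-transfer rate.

Q = 395 W

Resistance network (inner→outer):
  R_conv,in = 1/(hA) = 1/(8.96·33.1) = 0.003372 K/W
  R_gypsum board = L/(kA) = 0.0604/(0.187·33.1) = 0.009758 K/W
  R_plaster = L/(kA) = 0.296/(0.240·33.1) = 0.03726 K/W
  R_gypsum board = L/(kA) = 0.135/(0.163·33.1) = 0.02502 K/W
  R_conv,out = 1/(hA) = 1/(19.3·33.1) = 0.001565 K/W
ΣR = 0.003372 + 0.009758 + 0.03726 + 0.02502 + 0.001565 = 0.07698 K/W
Q = ΔT/ΣR = (22.8 °C − -7.6 °C)/0.07698 = 395 W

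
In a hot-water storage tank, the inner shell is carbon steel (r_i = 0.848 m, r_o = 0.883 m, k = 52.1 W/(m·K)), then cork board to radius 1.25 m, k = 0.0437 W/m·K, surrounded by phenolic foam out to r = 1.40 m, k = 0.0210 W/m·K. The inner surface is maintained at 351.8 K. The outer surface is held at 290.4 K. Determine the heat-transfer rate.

Treat each layer as a resistance in series:
  R_carbon steel = (1/0.848 − 1/0.883)/(4πk) = 0.04674/(4π·52.1) = 7.139×10^-5 K/W
  R_cork board = (1/0.883 − 1/1.25)/(4πk) = 0.3325/(4π·0.0437) = 0.6055 K/W
  R_phenolic foam = (1/1.25 − 1/1.40)/(4πk) = 0.08571/(4π·0.0210) = 0.3248 K/W
ΣR = 7.139×10^-5 + 0.6055 + 0.3248 = 0.9304 K/W
Q = ΔT/ΣR = (351.8 K − 290.4 K)/0.9304 = 66.0 W

Q = 66.0 W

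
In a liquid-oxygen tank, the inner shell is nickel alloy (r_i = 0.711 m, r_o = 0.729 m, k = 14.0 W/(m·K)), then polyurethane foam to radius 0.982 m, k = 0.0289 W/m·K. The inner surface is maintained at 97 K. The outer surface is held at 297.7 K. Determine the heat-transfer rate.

Resistance network (inner→outer):
  R_nickel alloy = (1/0.711 − 1/0.729)/(4πk) = 0.03473/(4π·14.0) = 1.974×10^-4 K/W
  R_polyurethane foam = (1/0.729 − 1/0.982)/(4πk) = 0.3534/(4π·0.0289) = 0.9731 K/W
ΣR = 1.974×10^-4 + 0.9731 = 0.9733 K/W
Q = ΔT/ΣR = (97 K − 297.7 K)/0.9733 = -206 W
(Negative Q ⇒ heat flows inward; heat gain = 206 W.)

Q = 206 W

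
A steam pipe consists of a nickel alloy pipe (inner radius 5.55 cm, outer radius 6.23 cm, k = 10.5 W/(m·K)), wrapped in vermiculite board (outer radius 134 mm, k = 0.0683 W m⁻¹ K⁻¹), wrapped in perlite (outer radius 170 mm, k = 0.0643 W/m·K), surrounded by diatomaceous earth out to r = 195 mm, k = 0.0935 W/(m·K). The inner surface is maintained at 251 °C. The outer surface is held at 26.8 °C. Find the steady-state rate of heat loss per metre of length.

Q' = 85.9 W/m

Resistance network (inner→outer):
  R'_nickel alloy = ln(0.0623/0.0555)/(2πk) = 0.1156/(2π·10.5) = 0.001752 m·K/W
  R'_vermiculite board = ln(0.134/0.0623)/(2πk) = 0.7659/(2π·0.0683) = 1.785 m·K/W
  R'_perlite = ln(0.170/0.134)/(2πk) = 0.2380/(2π·0.0643) = 0.5890 m·K/W
  R'_diatomaceous earth = ln(0.195/0.170)/(2πk) = 0.1372/(2π·0.0935) = 0.2335 m·K/W
ΣR = 0.001752 + 1.785 + 0.5890 + 0.2335 = 2.609 m·K/W
Q' = ΔT/ΣR = (251 °C − 26.8 °C)/2.609 = 85.9 W/m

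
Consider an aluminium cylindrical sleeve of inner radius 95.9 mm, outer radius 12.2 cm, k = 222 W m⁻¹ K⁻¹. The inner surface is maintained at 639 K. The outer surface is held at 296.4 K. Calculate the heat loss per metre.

Q' = 1.99×10^6 W/m

Q' = 2πk·ΔT/ln(r₂/r₁) = 2π × 222 × 342.6 / ln(0.122/0.0959) = 1.99×10^6 W/m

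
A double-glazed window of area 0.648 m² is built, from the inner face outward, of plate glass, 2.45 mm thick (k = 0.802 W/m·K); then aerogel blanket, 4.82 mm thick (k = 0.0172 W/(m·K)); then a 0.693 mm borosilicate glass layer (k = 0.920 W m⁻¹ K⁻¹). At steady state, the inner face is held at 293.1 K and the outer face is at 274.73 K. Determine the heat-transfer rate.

Q = 41.9 W

Series thermal resistances, inner to outer:
  R_plate glass = L/(kA) = 0.00245/(0.802·0.648) = 0.004714 K/W
  R_aerogel blanket = L/(kA) = 0.00482/(0.0172·0.648) = 0.4325 K/W
  R_borosilicate glass = L/(kA) = 6.93×10^-4/(0.920·0.648) = 0.001162 K/W
ΣR = 0.004714 + 0.4325 + 0.001162 = 0.4384 K/W
Q = ΔT/ΣR = (293.1 K − 274.73 K)/0.4384 = 41.9 W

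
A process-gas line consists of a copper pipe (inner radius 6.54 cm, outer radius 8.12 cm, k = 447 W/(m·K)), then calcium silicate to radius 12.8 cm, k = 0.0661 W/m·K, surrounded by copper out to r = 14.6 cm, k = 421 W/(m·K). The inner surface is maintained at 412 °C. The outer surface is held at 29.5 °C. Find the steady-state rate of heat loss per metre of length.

Resistance network (inner→outer):
  R'_copper = ln(0.0812/0.0654)/(2πk) = 0.2164/(2π·447) = 7.705×10^-5 m·K/W
  R'_calcium silicate = ln(0.128/0.0812)/(2πk) = 0.4551/(2π·0.0661) = 1.096 m·K/W
  R'_copper = ln(0.146/0.128)/(2πk) = 0.1316/(2π·421) = 4.974×10^-5 m·K/W
ΣR = 7.705×10^-5 + 1.096 + 4.974×10^-5 = 1.096 m·K/W
Q' = ΔT/ΣR = (412 °C − 29.5 °C)/1.096 = 349 W/m

Q' = 349 W/m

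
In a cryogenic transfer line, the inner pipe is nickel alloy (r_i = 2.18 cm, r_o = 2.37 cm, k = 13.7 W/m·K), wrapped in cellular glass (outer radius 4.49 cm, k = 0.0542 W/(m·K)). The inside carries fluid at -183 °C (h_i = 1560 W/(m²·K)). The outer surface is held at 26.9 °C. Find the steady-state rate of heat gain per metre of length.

Q' = 112 W/m

Treat each layer as a resistance in series:
  R'_conv,in = 1/(2πr h) = 1/(2π·0.0218·1560) = 0.004680 m·K/W
  R'_nickel alloy = ln(0.0237/0.0218)/(2πk) = 0.08357/(2π·13.7) = 9.708×10^-4 m·K/W
  R'_cellular glass = ln(0.0449/0.0237)/(2πk) = 0.6390/(2π·0.0542) = 1.876 m·K/W
ΣR = 0.004680 + 9.708×10^-4 + 1.876 = 1.882 m·K/W
Q' = ΔT/ΣR = (-183 °C − 26.9 °C)/1.882 = -112 W/m
(Negative Q' ⇒ heat flows inward; heat gain = 112 W/m.)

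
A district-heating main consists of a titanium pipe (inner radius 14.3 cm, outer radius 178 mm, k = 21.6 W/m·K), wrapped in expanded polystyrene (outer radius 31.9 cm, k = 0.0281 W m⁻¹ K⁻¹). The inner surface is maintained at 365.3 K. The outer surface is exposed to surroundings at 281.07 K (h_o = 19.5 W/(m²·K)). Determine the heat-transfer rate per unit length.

Q' = 25.3 W/m

Treat each layer as a resistance in series:
  R'_titanium = ln(0.178/0.143)/(2πk) = 0.2189/(2π·21.6) = 0.001613 m·K/W
  R'_expanded polystyrene = ln(0.319/0.178)/(2πk) = 0.5834/(2π·0.0281) = 3.304 m·K/W
  R'_conv,out = 1/(2πr h) = 1/(2π·0.319·19.5) = 0.02559 m·K/W
ΣR = 0.001613 + 3.304 + 0.02559 = 3.331 m·K/W
Q' = ΔT/ΣR = (365.3 K − 281.07 K)/3.331 = 25.3 W/m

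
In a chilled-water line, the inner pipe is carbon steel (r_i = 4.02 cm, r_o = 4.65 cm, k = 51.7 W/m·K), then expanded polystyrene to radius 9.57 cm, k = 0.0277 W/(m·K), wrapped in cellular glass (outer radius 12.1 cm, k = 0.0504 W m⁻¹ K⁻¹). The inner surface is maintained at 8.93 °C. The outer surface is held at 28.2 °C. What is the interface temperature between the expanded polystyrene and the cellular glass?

T = 25.3 °C

Series thermal resistances, inner to outer:
  R'_carbon steel = ln(0.0465/0.0402)/(2πk) = 0.1456/(2π·51.7) = 4.482×10^-4 m·K/W
  R'_expanded polystyrene = ln(0.0957/0.0465)/(2πk) = 0.7218/(2π·0.0277) = 4.147 m·K/W
  R'_cellular glass = ln(0.121/0.0957)/(2πk) = 0.2346/(2π·0.0504) = 0.7407 m·K/W
ΣR = 4.482×10^-4 + 4.147 + 0.7407 = 4.888 m·K/W
Q' = ΔT/ΣR = (8.93 °C − 28.2 °C)/4.888 = -3.942 W/m
From the inner boundary to the expanded polystyrene/cellular glass interface, ΣR_partial = 4.147 m·K/W.
T_interface = T_in − Q'·ΣR_partial = 8.93 °C − (-3.942)(4.147) = 25.3 °C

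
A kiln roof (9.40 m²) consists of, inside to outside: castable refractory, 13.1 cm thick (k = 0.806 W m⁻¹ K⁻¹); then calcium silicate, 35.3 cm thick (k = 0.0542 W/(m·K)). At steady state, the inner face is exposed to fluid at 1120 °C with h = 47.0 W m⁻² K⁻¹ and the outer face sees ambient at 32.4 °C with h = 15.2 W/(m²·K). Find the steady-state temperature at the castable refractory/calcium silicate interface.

Series thermal resistances, inner to outer:
  R_conv,in = 1/(hA) = 1/(47.0·9.40) = 0.002263 K/W
  R_castable refractory = L/(kA) = 0.131/(0.806·9.40) = 0.01729 K/W
  R_calcium silicate = L/(kA) = 0.353/(0.0542·9.40) = 0.6929 K/W
  R_conv,out = 1/(hA) = 1/(15.2·9.40) = 0.006999 K/W
ΣR = 0.002263 + 0.01729 + 0.6929 + 0.006999 = 0.7195 K/W
Q = ΔT/ΣR = (1120 °C − 32.4 °C)/0.7195 = 1512 W
From the inner boundary to the castable refractory/calcium silicate interface, ΣR_partial = 0.01955 K/W.
T_interface = T_in − Q·ΣR_partial = 1120 °C − (1512)(0.01955) = 1090 °C

T = 1090 °C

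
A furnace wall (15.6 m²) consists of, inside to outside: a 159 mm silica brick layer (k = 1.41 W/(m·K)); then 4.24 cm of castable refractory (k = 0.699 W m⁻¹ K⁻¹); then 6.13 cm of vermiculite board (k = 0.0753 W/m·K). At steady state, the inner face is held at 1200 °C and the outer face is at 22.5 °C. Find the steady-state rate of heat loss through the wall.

Resistance network (inner→outer):
  R_silica brick = L/(kA) = 0.159/(1.41·15.6) = 0.007229 K/W
  R_castable refractory = L/(kA) = 0.0424/(0.699·15.6) = 0.003888 K/W
  R_vermiculite board = L/(kA) = 0.0613/(0.0753·15.6) = 0.05218 K/W
ΣR = 0.007229 + 0.003888 + 0.05218 = 0.06330 K/W
Q = ΔT/ΣR = (1200 °C − 22.5 °C)/0.06330 = 18600 W

Q = 18.6 kW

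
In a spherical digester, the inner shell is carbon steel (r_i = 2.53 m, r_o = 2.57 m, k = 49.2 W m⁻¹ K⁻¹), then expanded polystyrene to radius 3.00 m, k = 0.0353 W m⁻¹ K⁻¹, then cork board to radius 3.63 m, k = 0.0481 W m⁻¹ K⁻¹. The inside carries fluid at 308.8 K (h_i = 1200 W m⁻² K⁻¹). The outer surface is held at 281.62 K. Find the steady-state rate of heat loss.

Treat each layer as a resistance in series:
  R_conv,in = 1/(4πr²h) = 1/(4π·2.53²·1200) = 1.036×10^-5 K/W
  R_carbon steel = (1/2.53 − 1/2.57)/(4πk) = 0.006152/(4π·49.2) = 9.950×10^-6 K/W
  R_expanded polystyrene = (1/2.57 − 1/3.00)/(4πk) = 0.05577/(4π·0.0353) = 0.1257 K/W
  R_cork board = (1/3.00 − 1/3.63)/(4πk) = 0.05785/(4π·0.0481) = 0.09571 K/W
ΣR = 1.036×10^-5 + 9.950×10^-6 + 0.1257 + 0.09571 = 0.2214 K/W
Q = ΔT/ΣR = (308.8 K − 281.62 K)/0.2214 = 123 W

Q = 123 W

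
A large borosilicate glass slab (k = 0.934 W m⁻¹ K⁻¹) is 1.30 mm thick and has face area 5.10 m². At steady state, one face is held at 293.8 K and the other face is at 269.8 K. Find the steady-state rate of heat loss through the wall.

Q = 87900 W

Q = kA·ΔT/L = 0.934 × 5.10 × |293.8 K − 269.8 K| / 0.00130 = 87900 W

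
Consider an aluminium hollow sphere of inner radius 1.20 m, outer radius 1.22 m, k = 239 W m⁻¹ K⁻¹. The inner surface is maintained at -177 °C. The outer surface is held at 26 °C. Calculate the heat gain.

Q = 4πk·ΔT/(1/r₁ − 1/r₂) = 4π × 239 × 203 / (1/1.20 − 1/1.22) = 4.46×10^7 W

Q = 4.46×10^7 W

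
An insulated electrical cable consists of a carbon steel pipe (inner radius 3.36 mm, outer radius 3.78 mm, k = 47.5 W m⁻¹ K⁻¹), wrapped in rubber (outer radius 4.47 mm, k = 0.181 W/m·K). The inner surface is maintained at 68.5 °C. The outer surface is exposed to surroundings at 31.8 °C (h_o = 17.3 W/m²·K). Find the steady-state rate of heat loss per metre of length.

Treat each layer as a resistance in series:
  R'_carbon steel = ln(0.00378/0.00336)/(2πk) = 0.1178/(2π·47.5) = 3.946×10^-4 m·K/W
  R'_rubber = ln(0.00447/0.00378)/(2πk) = 0.1677/(2π·0.181) = 0.1474 m·K/W
  R'_conv,out = 1/(2πr h) = 1/(2π·0.00447·17.3) = 2.058 m·K/W
ΣR = 3.946×10^-4 + 0.1474 + 2.058 = 2.206 m·K/W
Q' = ΔT/ΣR = (68.5 °C − 31.8 °C)/2.206 = 16.6 W/m

Q' = 16.6 W/m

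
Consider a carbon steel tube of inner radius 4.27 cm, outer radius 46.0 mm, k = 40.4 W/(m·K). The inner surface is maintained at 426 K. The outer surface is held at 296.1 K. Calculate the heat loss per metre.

Q' = 2πk·ΔT/ln(r₂/r₁) = 2π × 40.4 × 129.9 / ln(0.0460/0.0427) = 4.43×10^5 W/m

Q' = 443 kW/m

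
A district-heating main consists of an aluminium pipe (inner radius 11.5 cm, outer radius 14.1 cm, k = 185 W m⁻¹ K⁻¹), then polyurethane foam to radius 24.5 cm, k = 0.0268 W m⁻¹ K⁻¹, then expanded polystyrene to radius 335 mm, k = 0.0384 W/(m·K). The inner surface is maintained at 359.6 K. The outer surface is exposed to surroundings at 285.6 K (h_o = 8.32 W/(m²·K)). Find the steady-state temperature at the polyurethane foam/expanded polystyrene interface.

Treat each layer as a resistance in series:
  R'_aluminium = ln(0.141/0.115)/(2πk) = 0.2038/(2π·185) = 1.754×10^-4 m·K/W
  R'_polyurethane foam = ln(0.245/0.141)/(2πk) = 0.5525/(2π·0.0268) = 3.281 m·K/W
  R'_expanded polystyrene = ln(0.335/0.245)/(2πk) = 0.3129/(2π·0.0384) = 1.297 m·K/W
  R'_conv,out = 1/(2πr h) = 1/(2π·0.335·8.32) = 0.05710 m·K/W
ΣR = 1.754×10^-4 + 3.281 + 1.297 + 0.05710 = 4.635 m·K/W
Q' = ΔT/ΣR = (359.6 K − 285.6 K)/4.635 = 15.97 W/m
From the inner boundary to the polyurethane foam/expanded polystyrene interface, ΣR_partial = 3.281 m·K/W.
T_interface = T_in − Q'·ΣR_partial = 359.6 K − (15.97)(3.281) = 307.2 K

T = 307.2 K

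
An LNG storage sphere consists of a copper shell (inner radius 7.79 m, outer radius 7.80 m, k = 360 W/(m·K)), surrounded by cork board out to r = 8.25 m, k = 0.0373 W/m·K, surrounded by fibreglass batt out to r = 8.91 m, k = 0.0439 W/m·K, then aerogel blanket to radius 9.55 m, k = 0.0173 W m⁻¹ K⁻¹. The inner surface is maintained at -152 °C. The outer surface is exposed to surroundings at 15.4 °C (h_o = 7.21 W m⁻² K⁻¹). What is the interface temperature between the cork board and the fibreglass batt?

T = -114 °C

Resistance network (inner→outer):
  R_copper = (1/7.79 − 1/7.80)/(4πk) = 1.646×10^-4/(4π·360) = 3.638×10^-8 K/W
  R_cork board = (1/7.80 − 1/8.25)/(4πk) = 0.006993/(4π·0.0373) = 0.01492 K/W
  R_fibreglass batt = (1/8.25 − 1/8.91)/(4πk) = 0.008979/(4π·0.0439) = 0.01628 K/W
  R_aerogel blanket = (1/8.91 − 1/9.55)/(4πk) = 0.007521/(4π·0.0173) = 0.03460 K/W
  R_conv,out = 1/(4πr²h) = 1/(4π·9.55²·7.21) = 1.210×10^-4 K/W
ΣR = 3.638×10^-8 + 0.01492 + 0.01628 + 0.03460 + 1.210×10^-4 = 0.06592 K/W
Q = ΔT/ΣR = (-152 °C − 15.4 °C)/0.06592 = -2539 W
From the inner boundary to the cork board/fibreglass batt interface, ΣR_partial = 0.01492 K/W.
T_interface = T_in − Q·ΣR_partial = -152 °C − (-2539)(0.01492) = -114 °C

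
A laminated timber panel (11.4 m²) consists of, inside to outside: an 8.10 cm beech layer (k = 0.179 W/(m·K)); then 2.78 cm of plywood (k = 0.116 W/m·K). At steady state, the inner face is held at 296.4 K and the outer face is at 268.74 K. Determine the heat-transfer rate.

Series thermal resistances, inner to outer:
  R_beech = L/(kA) = 0.0810/(0.179·11.4) = 0.03969 K/W
  R_plywood = L/(kA) = 0.0278/(0.116·11.4) = 0.02102 K/W
ΣR = 0.03969 + 0.02102 = 0.06071 K/W
Q = ΔT/ΣR = (296.4 K − 268.74 K)/0.06071 = 456 W

Q = 456 W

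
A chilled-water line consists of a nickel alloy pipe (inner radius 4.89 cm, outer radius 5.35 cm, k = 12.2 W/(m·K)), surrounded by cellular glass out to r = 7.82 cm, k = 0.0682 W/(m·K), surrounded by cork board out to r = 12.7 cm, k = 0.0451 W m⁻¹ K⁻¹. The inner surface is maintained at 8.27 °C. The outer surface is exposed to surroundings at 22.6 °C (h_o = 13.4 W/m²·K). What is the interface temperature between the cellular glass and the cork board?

T = 13.0 °C

Treat each layer as a resistance in series:
  R'_nickel alloy = ln(0.0535/0.0489)/(2πk) = 0.08990/(2π·12.2) = 0.001173 m·K/W
  R'_cellular glass = ln(0.0782/0.0535)/(2πk) = 0.3796/(2π·0.0682) = 0.8858 m·K/W
  R'_cork board = ln(0.127/0.0782)/(2πk) = 0.4849/(2π·0.0451) = 1.711 m·K/W
  R'_conv,out = 1/(2πr h) = 1/(2π·0.127·13.4) = 0.09352 m·K/W
ΣR = 0.001173 + 0.8858 + 1.711 + 0.09352 = 2.691 m·K/W
Q' = ΔT/ΣR = (8.27 °C − 22.6 °C)/2.691 = -5.325 W/m
From the inner boundary to the cellular glass/cork board interface, ΣR_partial = 0.8870 m·K/W.
T_interface = T_in − Q'·ΣR_partial = 8.27 °C − (-5.325)(0.8870) = 13.0 °C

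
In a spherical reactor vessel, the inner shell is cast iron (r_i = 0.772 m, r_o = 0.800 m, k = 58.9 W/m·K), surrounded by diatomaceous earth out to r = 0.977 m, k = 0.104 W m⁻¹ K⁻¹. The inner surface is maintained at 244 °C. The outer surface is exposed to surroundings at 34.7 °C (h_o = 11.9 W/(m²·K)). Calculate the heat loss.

Q = 1160 W

Treat each layer as a resistance in series:
  R_cast iron = (1/0.772 − 1/0.800)/(4πk) = 0.04534/(4π·58.9) = 6.125×10^-5 K/W
  R_diatomaceous earth = (1/0.800 − 1/0.977)/(4πk) = 0.2265/(4π·0.104) = 0.1733 K/W
  R_conv,out = 1/(4πr²h) = 1/(4π·0.977²·11.9) = 0.007006 K/W
ΣR = 6.125×10^-5 + 0.1733 + 0.007006 = 0.1804 K/W
Q = ΔT/ΣR = (244 °C − 34.7 °C)/0.1804 = 1160 W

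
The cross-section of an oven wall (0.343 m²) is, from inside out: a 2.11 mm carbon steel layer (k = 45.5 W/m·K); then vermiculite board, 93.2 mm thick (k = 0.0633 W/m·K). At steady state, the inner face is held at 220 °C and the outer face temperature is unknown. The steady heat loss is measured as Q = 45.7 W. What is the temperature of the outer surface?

Sum the resistances:
  R_carbon steel = L/(kA) = 0.00211/(45.5·0.343) = 1.352×10^-4 K/W
  R_vermiculite board = L/(kA) = 0.0932/(0.0633·0.343) = 4.293 K/W
ΣR = 4.293 K/W
ΔT = Q·ΣR = 45.7 × 4.293 = 196.2 K
Heat flows outward, so T_out = T_in − ΔT = 220 − 196.2 = 23.8 °C

T_out = 23.8 °C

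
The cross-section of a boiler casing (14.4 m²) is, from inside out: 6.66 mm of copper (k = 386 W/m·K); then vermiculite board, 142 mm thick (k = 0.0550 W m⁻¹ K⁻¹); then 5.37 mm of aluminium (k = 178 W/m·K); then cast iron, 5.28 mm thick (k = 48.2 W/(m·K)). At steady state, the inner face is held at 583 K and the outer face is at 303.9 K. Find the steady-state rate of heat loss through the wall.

Resistance network (inner→outer):
  R_copper = L/(kA) = 0.00666/(386·14.4) = 1.198×10^-6 K/W
  R_vermiculite board = L/(kA) = 0.142/(0.0550·14.4) = 0.1793 K/W
  R_aluminium = L/(kA) = 0.00537/(178·14.4) = 2.095×10^-6 K/W
  R_cast iron = L/(kA) = 0.00528/(48.2·14.4) = 7.607×10^-6 K/W
ΣR = 1.198×10^-6 + 0.1793 + 2.095×10^-6 + 7.607×10^-6 = 0.1793 K/W
Q = ΔT/ΣR = (583 K − 303.9 K)/0.1793 = 1560 W

Q = 1560 W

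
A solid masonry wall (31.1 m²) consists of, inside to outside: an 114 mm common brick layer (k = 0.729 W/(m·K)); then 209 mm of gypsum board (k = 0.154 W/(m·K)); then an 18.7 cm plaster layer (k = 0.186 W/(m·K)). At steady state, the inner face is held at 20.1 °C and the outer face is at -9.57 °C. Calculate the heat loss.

Q = 366 W

Series thermal resistances, inner to outer:
  R_common brick = L/(kA) = 0.114/(0.729·31.1) = 0.005028 K/W
  R_gypsum board = L/(kA) = 0.209/(0.154·31.1) = 0.04364 K/W
  R_plaster = L/(kA) = 0.187/(0.186·31.1) = 0.03233 K/W
ΣR = 0.005028 + 0.04364 + 0.03233 = 0.08100 K/W
Q = ΔT/ΣR = (20.1 °C − -9.57 °C)/0.08100 = 366 W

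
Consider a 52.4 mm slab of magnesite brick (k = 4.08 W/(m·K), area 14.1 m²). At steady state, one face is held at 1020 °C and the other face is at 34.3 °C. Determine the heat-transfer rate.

Q = 1080 kW

Q = kA·ΔT/L = 4.08 × 14.1 × |1020 °C − 34.3 °C| / 0.0524 = 1.08×10^6 W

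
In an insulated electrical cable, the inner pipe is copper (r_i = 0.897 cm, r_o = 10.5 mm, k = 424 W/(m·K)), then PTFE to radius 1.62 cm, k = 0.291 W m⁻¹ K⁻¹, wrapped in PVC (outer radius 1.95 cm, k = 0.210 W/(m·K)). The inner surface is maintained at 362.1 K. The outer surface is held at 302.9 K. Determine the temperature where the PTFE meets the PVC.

T = 324.9 K

Resistance network (inner→outer):
  R'_copper = ln(0.0105/0.00897)/(2πk) = 0.1575/(2π·424) = 5.912×10^-5 m·K/W
  R'_PTFE = ln(0.0162/0.0105)/(2πk) = 0.4336/(2π·0.291) = 0.2372 m·K/W
  R'_PVC = ln(0.0195/0.0162)/(2πk) = 0.1854/(2π·0.210) = 0.1405 m·K/W
ΣR = 5.912×10^-5 + 0.2372 + 0.1405 = 0.3778 m·K/W
Q' = ΔT/ΣR = (362.1 K − 302.9 K)/0.3778 = 156.7 W/m
From the inner boundary to the PTFE/PVC interface, ΣR_partial = 0.2373 m·K/W.
T_interface = T_in − Q'·ΣR_partial = 362.1 K − (156.7)(0.2373) = 324.9 K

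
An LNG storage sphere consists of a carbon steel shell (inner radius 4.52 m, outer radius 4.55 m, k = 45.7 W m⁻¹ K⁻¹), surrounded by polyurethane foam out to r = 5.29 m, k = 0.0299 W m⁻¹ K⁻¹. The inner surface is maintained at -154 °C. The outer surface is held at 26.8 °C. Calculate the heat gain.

Q = 2.21 kW

Treat each layer as a resistance in series:
  R_carbon steel = (1/4.52 − 1/4.55)/(4πk) = 0.001459/(4π·45.7) = 2.540×10^-6 K/W
  R_polyurethane foam = (1/4.55 − 1/5.29)/(4πk) = 0.03074/(4π·0.0299) = 0.08182 K/W
ΣR = 2.540×10^-6 + 0.08182 = 0.08182 K/W
Q = ΔT/ΣR = (-154 °C − 26.8 °C)/0.08182 = -2210 W
(Negative Q ⇒ heat flows inward; heat gain = 2210 W.)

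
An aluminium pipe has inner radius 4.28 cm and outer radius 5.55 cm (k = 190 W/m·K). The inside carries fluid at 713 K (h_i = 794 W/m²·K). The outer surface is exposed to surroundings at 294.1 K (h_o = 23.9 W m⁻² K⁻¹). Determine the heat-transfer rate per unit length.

Treat each layer as a resistance in series:
  R'_conv,in = 1/(2πr h) = 1/(2π·0.0428·794) = 0.004683 m·K/W
  R'_aluminium = ln(0.0555/0.0428)/(2πk) = 0.2598/(2π·190) = 2.177×10^-4 m·K/W
  R'_conv,out = 1/(2πr h) = 1/(2π·0.0555·23.9) = 0.1200 m·K/W
ΣR = 0.004683 + 2.177×10^-4 + 0.1200 = 0.1249 m·K/W
Q' = ΔT/ΣR = (713 K − 294.1 K)/0.1249 = 3350 W/m

Q' = 3350 W/m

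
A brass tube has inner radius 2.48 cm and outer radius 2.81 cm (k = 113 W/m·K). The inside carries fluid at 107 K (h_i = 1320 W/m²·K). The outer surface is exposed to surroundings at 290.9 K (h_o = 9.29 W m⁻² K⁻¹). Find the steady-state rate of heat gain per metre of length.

Resistance network (inner→outer):
  R'_conv,in = 1/(2πr h) = 1/(2π·0.0248·1320) = 0.004862 m·K/W
  R'_brass = ln(0.0281/0.0248)/(2πk) = 0.1249/(2π·113) = 1.760×10^-4 m·K/W
  R'_conv,out = 1/(2πr h) = 1/(2π·0.0281·9.29) = 0.6097 m·K/W
ΣR = 0.004862 + 1.760×10^-4 + 0.6097 = 0.6147 m·K/W
Q' = ΔT/ΣR = (107 K − 290.9 K)/0.6147 = -299 W/m
(Negative Q' ⇒ heat flows inward; heat gain = 299 W/m.)

Q' = 299 W/m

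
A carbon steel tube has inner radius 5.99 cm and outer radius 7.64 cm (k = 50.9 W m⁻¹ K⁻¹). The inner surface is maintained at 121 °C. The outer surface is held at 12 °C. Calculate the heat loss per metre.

Q' = 1.43×10^5 W/m

Q' = 2πk·ΔT/ln(r₂/r₁) = 2π × 50.9 × 109 / ln(0.0764/0.0599) = 1.43×10^5 W/m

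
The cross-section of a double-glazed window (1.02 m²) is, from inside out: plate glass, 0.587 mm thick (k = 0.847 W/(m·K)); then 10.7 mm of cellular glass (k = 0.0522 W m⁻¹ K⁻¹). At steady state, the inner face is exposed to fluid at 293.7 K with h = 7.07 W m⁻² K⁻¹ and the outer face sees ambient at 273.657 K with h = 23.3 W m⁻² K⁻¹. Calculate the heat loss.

Q = 52.4 W

Treat each layer as a resistance in series:
  R_conv,in = 1/(hA) = 1/(7.07·1.02) = 0.1387 K/W
  R_plate glass = L/(kA) = 5.87×10^-4/(0.847·1.02) = 6.794×10^-4 K/W
  R_cellular glass = L/(kA) = 0.0107/(0.0522·1.02) = 0.2010 K/W
  R_conv,out = 1/(hA) = 1/(23.3·1.02) = 0.04208 K/W
ΣR = 0.1387 + 6.794×10^-4 + 0.2010 + 0.04208 = 0.3825 K/W
Q = ΔT/ΣR = (293.7 K − 273.657 K)/0.3825 = 52.4 W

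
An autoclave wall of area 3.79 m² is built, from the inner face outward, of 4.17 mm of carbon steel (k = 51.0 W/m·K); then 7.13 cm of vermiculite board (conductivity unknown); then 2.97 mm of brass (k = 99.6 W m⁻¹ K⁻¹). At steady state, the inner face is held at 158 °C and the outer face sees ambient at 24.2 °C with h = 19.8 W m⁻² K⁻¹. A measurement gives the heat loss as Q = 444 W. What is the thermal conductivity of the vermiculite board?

k = 0.0653 W/m·K

ΣR = ΔT/Q = |158 − 24.2|/444 = 0.3014 K/W
Known resistances:
  R_carbon steel = L/(kA) = 0.00417/(51.0·3.79) = 2.157×10^-5 K/W
  R_brass = L/(kA) = 0.00297/(99.6·3.79) = 7.868×10^-6 K/W
  R_conv,out = 1/(hA) = 1/(19.8·3.79) = 0.01333 K/W
R_vermiculite board = ΣR − ΣR_known = 0.3014 − 0.01336 = 0.2880 K/W
L/(kA) = 0.2880 ⇒ k = 0.0713/(0.2880·3.79) = 0.0653 W/m·K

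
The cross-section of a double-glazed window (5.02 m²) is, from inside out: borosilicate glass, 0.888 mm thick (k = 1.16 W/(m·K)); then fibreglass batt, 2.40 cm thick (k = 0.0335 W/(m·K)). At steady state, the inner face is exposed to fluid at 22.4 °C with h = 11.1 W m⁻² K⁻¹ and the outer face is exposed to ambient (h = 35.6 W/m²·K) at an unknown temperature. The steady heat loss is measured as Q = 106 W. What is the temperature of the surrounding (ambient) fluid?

T_out = 4.76 °C

Sum the resistances:
  R_conv,in = 1/(hA) = 1/(11.1·5.02) = 0.01795 K/W
  R_borosilicate glass = L/(kA) = 8.88×10^-4/(1.16·5.02) = 1.525×10^-4 K/W
  R_fibreglass batt = L/(kA) = 0.0240/(0.0335·5.02) = 0.1427 K/W
  R_conv,out = 1/(hA) = 1/(35.6·5.02) = 0.005596 K/W
ΣR = 0.1664 K/W
ΔT = Q·ΣR = 106 × 0.1664 = 17.64 K
Heat flows outward, so T_out = T_in − ΔT = 22.4 − 17.64 = 4.76 °C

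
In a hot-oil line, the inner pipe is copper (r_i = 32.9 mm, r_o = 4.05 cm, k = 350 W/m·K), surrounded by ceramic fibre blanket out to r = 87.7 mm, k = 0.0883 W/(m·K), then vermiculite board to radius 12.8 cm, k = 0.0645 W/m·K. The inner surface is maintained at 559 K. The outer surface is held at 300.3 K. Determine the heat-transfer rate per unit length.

Q' = 111 W/m

Treat each layer as a resistance in series:
  R'_copper = ln(0.0405/0.0329)/(2πk) = 0.2078/(2π·350) = 9.451×10^-5 m·K/W
  R'_ceramic fibre blanket = ln(0.0877/0.0405)/(2πk) = 0.7726/(2π·0.0883) = 1.393 m·K/W
  R'_vermiculite board = ln(0.128/0.0877)/(2πk) = 0.3781/(2π·0.0645) = 0.9330 m·K/W
ΣR = 9.451×10^-5 + 1.393 + 0.9330 = 2.326 m·K/W
Q' = ΔT/ΣR = (559 K − 300.3 K)/2.326 = 111 W/m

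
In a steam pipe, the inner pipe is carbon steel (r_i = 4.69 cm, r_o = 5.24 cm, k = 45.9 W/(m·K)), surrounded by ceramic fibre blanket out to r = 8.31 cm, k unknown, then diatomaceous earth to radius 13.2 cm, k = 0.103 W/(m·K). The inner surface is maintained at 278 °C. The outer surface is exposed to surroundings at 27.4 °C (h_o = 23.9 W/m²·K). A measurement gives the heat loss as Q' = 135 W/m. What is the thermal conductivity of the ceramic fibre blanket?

ΣR = ΔT/Q' = |278 − 27.4|/135 = 1.856 m·K/W
Known resistances:
  R'_carbon steel = ln(0.0524/0.0469)/(2πk) = 0.1109/(2π·45.9) = 3.845×10^-4 m·K/W
  R'_diatomaceous earth = ln(0.132/0.0831)/(2πk) = 0.4628/(2π·0.103) = 0.7150 m·K/W
  R'_conv,out = 1/(2πr h) = 1/(2π·0.132·23.9) = 0.05045 m·K/W
R_ceramic fibre blanket = ΣR − ΣR_known = 1.856 − 0.7658 = 1.090 m·K/W
ln(r₂/r₁)/(2πk) = 1.090 ⇒ k = 0.4611/(2π·1.090) = 0.0673 W/m·K

k = 0.0673 W/m·K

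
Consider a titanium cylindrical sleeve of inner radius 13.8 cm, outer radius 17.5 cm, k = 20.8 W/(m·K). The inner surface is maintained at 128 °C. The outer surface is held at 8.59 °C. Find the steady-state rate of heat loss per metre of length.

Q' = 2πk·ΔT/ln(r₂/r₁) = 2π × 20.8 × 119.41 / ln(0.175/0.138) = 65700 W/m

Q' = 65.7 kW/m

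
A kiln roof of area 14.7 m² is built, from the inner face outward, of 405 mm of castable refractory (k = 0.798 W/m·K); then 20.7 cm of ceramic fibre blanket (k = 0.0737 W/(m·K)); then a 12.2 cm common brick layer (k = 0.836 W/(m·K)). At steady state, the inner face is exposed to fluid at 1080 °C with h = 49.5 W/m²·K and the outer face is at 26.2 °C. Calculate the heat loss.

Series thermal resistances, inner to outer:
  R_conv,in = 1/(hA) = 1/(49.5·14.7) = 0.001374 K/W
  R_castable refractory = L/(kA) = 0.405/(0.798·14.7) = 0.03453 K/W
  R_ceramic fibre blanket = L/(kA) = 0.207/(0.0737·14.7) = 0.1911 K/W
  R_common brick = L/(kA) = 0.122/(0.836·14.7) = 0.009927 K/W
ΣR = 0.001374 + 0.03453 + 0.1911 + 0.009927 = 0.2369 K/W
Q = ΔT/ΣR = (1080 °C − 26.2 °C)/0.2369 = 4450 W

Q = 4.45 kW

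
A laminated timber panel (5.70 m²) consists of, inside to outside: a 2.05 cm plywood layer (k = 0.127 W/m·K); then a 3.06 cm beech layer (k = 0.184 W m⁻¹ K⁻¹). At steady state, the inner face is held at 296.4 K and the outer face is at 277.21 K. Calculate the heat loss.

Q = 334 W

Treat each layer as a resistance in series:
  R_plywood = L/(kA) = 0.0205/(0.127·5.70) = 0.02832 K/W
  R_beech = L/(kA) = 0.0306/(0.184·5.70) = 0.02918 K/W
ΣR = 0.02832 + 0.02918 = 0.05750 K/W
Q = ΔT/ΣR = (296.4 K − 277.21 K)/0.05750 = 334 W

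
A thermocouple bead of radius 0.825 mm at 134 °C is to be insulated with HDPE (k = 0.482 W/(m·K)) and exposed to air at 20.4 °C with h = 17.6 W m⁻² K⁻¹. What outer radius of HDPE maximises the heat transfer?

r_cr = 5.48 cm

For a sphere, r_cr = 2k_ins/h = 2·0.482/17.6 = 0.0548 m = 5.48 cm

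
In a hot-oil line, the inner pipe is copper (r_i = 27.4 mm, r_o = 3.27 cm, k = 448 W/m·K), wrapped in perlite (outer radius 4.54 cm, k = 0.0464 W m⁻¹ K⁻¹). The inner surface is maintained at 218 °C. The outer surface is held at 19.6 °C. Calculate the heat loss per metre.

Q' = 176 W/m

Resistance network (inner→outer):
  R'_copper = ln(0.0327/0.0274)/(2πk) = 0.1768/(2π·448) = 6.282×10^-5 m·K/W
  R'_perlite = ln(0.0454/0.0327)/(2πk) = 0.3281/(2π·0.0464) = 1.126 m·K/W
ΣR = 6.282×10^-5 + 1.126 = 1.126 m·K/W
Q' = ΔT/ΣR = (218 °C − 19.6 °C)/1.126 = 176 W/m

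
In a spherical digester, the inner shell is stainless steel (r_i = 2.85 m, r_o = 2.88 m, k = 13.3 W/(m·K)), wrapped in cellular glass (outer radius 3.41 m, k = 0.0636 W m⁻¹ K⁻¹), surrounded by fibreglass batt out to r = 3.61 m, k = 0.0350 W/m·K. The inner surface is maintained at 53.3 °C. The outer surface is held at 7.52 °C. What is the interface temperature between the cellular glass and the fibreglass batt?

Series thermal resistances, inner to outer:
  R_stainless steel = (1/2.85 − 1/2.88)/(4πk) = 0.003655/(4π·13.3) = 2.187×10^-5 K/W
  R_cellular glass = (1/2.88 − 1/3.41)/(4πk) = 0.05397/(4π·0.0636) = 0.06752 K/W
  R_fibreglass batt = (1/3.41 − 1/3.61)/(4πk) = 0.01625/(4π·0.0350) = 0.03694 K/W
ΣR = 2.187×10^-5 + 0.06752 + 0.03694 = 0.1045 K/W
Q = ΔT/ΣR = (53.3 °C − 7.52 °C)/0.1045 = 438.1 W
From the inner boundary to the cellular glass/fibreglass batt interface, ΣR_partial = 0.06754 K/W.
T_interface = T_in − Q·ΣR_partial = 53.3 °C − (438.1)(0.06754) = 23.7 °C

T = 23.7 °C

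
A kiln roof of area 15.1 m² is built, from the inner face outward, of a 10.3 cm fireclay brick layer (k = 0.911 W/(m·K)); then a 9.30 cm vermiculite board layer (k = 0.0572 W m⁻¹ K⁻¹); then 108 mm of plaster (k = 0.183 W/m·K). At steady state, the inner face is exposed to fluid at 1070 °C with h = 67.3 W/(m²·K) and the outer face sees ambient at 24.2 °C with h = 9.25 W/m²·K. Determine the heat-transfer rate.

Series thermal resistances, inner to outer:
  R_conv,in = 1/(hA) = 1/(67.3·15.1) = 9.840×10^-4 K/W
  R_fireclay brick = L/(kA) = 0.103/(0.911·15.1) = 0.007488 K/W
  R_vermiculite board = L/(kA) = 0.0930/(0.0572·15.1) = 0.1077 K/W
  R_plaster = L/(kA) = 0.108/(0.183·15.1) = 0.03908 K/W
  R_conv,out = 1/(hA) = 1/(9.25·15.1) = 0.007159 K/W
ΣR = 9.840×10^-4 + 0.007488 + 0.1077 + 0.03908 + 0.007159 = 0.1624 K/W
Q = ΔT/ΣR = (1070 °C − 24.2 °C)/0.1624 = 6440 W

Q = 6.44 kW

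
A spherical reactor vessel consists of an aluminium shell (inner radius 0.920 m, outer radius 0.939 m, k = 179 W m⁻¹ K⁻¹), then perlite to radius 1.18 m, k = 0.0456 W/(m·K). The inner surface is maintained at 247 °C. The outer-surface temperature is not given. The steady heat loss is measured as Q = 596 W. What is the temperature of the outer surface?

T_out = 20.8 °C

Series resistances:
  R_aluminium = (1/0.920 − 1/0.939)/(4πk) = 0.02199/(4π·179) = 9.778×10^-6 K/W
  R_perlite = (1/0.939 − 1/1.18)/(4πk) = 0.2175/(4π·0.0456) = 0.3796 K/W
ΣR = 0.3796 K/W
ΔT = Q·ΣR = 596 × 0.3796 = 226.2 K
Heat flows outward, so T_out = T_in − ΔT = 247 − 226.2 = 20.8 °C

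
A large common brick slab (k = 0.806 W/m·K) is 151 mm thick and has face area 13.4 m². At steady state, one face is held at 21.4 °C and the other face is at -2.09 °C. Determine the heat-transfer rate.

Q = kA·ΔT/L = 0.806 × 13.4 × |21.4 °C − -2.09 °C| / 0.151 = 1680 W

Q = 1680 W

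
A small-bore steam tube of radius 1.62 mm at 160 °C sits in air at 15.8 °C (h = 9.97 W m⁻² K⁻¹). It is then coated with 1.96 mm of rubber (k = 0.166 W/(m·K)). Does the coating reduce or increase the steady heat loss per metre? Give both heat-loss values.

Critical radius for a cylinder: r_cr = k/h = 0.0166 m = 1.66 cm.
Outer radius after coating: r₂ = 0.00162 + 0.00196 = 0.00358 m.
Since r₁ < r_cr and r₂ ≤ r_cr, the coating moves toward the maximum at r_cr — heat loss rises.
Bare: R = 1/(2πr₁h) = 9.854 m·K/W; Q = 144.2/9.854 = 14.6 W/m.
Coated: R = R_cond + R_conv = 5.219 m·K/W; Q = 144.2/5.219 = 27.6 W/m.

increases: 14.6 → 27.6 W/m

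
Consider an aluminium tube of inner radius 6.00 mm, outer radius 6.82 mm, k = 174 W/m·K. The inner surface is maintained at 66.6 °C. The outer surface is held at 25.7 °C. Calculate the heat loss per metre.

Q' = 2πk·ΔT/ln(r₂/r₁) = 2π × 174 × 40.9 / ln(0.00682/0.00600) = 3.49×10^5 W/m

Q' = 349 kW/m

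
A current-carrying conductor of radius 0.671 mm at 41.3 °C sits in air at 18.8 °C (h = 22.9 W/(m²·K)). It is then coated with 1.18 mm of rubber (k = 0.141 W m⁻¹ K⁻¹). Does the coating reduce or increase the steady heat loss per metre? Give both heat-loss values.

increases: 2.17 → 4.59 W/m

Critical radius for a cylinder: r_cr = k/h = 0.00616 m = 0.616 cm.
Outer radius after coating: r₂ = 6.71×10^-4 + 0.00118 = 0.001851 m.
Since r₁ < r_cr and r₂ ≤ r_cr, the coating moves toward the maximum at r_cr — heat loss rises.
Bare: R = 1/(2πr₁h) = 10.36 m·K/W; Q = 22.5/10.36 = 2.17 W/m.
Coated: R = R_cond + R_conv = 4.900 m·K/W; Q = 22.5/4.900 = 4.59 W/m.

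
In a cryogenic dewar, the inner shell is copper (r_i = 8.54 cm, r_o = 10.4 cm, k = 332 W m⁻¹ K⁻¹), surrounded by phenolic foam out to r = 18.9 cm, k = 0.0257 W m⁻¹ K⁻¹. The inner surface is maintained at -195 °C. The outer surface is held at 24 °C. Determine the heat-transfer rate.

Series thermal resistances, inner to outer:
  R_copper = (1/0.0854 − 1/0.104)/(4πk) = 2.094/(4π·332) = 5.020×10^-4 K/W
  R_phenolic foam = (1/0.104 − 1/0.189)/(4πk) = 4.324/(4π·0.0257) = 13.39 K/W
ΣR = 5.020×10^-4 + 13.39 = 13.39 K/W
Q = ΔT/ΣR = (-195 °C − 24 °C)/13.39 = -16.4 W
(Negative Q ⇒ heat flows inward; heat gain = 16.4 W.)

Q = 16.4 W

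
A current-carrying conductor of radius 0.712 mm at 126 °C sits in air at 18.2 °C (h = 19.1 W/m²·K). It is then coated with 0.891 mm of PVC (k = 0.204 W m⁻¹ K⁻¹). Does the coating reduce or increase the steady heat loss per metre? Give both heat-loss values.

Critical radius for a cylinder: r_cr = k/h = 0.0107 m = 1.07 cm.
Outer radius after coating: r₂ = 7.12×10^-4 + 8.91×10^-4 = 0.001603 m.
Since r₁ < r_cr and r₂ ≤ r_cr, the coating moves toward the maximum at r_cr — heat loss rises.
Bare: R = 1/(2πr₁h) = 11.70 m·K/W; Q = 107.8/11.70 = 9.21 W/m.
Coated: R = R_cond + R_conv = 5.831 m·K/W; Q = 107.8/5.831 = 18.5 W/m.

increases: 9.21 → 18.5 W/m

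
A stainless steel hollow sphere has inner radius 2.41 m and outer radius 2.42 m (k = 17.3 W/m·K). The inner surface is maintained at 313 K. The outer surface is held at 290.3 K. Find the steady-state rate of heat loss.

Q = 4πk·ΔT/(1/r₁ − 1/r₂) = 4π × 17.3 × 22.7 / (1/2.41 − 1/2.42) = 2.88×10^6 W

Q = 2880 kW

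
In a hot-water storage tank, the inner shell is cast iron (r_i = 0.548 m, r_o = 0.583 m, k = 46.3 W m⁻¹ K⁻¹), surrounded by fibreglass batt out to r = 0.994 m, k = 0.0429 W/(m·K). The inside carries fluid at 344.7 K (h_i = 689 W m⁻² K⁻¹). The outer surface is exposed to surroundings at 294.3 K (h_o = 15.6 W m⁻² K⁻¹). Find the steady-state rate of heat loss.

Treat each layer as a resistance in series:
  R_conv,in = 1/(4πr²h) = 1/(4π·0.548²·689) = 3.846×10^-4 K/W
  R_cast iron = (1/0.548 − 1/0.583)/(4πk) = 0.1096/(4π·46.3) = 1.883×10^-4 K/W
  R_fibreglass batt = (1/0.583 − 1/0.994)/(4πk) = 0.7092/(4π·0.0429) = 1.316 K/W
  R_conv,out = 1/(4πr²h) = 1/(4π·0.994²·15.6) = 0.005163 K/W
ΣR = 3.846×10^-4 + 1.883×10^-4 + 1.316 + 0.005163 = 1.322 K/W
Q = ΔT/ΣR = (344.7 K − 294.3 K)/1.322 = 38.1 W

Q = 38.1 W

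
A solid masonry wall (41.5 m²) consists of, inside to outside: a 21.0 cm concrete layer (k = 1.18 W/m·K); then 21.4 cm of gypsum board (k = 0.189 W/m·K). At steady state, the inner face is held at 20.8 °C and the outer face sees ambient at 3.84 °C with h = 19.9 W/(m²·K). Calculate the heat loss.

Q = 517 W

Series thermal resistances, inner to outer:
  R_concrete = L/(kA) = 0.210/(1.18·41.5) = 0.004288 K/W
  R_gypsum board = L/(kA) = 0.214/(0.189·41.5) = 0.02728 K/W
  R_conv,out = 1/(hA) = 1/(19.9·41.5) = 0.001211 K/W
ΣR = 0.004288 + 0.02728 + 0.001211 = 0.03278 K/W
Q = ΔT/ΣR = (20.8 °C − 3.84 °C)/0.03278 = 517 W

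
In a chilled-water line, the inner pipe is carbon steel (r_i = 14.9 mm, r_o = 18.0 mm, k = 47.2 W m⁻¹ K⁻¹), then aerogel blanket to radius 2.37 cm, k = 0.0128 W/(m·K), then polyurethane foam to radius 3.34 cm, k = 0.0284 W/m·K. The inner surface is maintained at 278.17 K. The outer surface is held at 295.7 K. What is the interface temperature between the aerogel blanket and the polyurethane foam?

Treat each layer as a resistance in series:
  R'_carbon steel = ln(0.0180/0.0149)/(2πk) = 0.1890/(2π·47.2) = 6.373×10^-4 m·K/W
  R'_aerogel blanket = ln(0.0237/0.0180)/(2πk) = 0.2751/(2π·0.0128) = 3.421 m·K/W
  R'_polyurethane foam = ln(0.0334/0.0237)/(2πk) = 0.3431/(2π·0.0284) = 1.923 m·K/W
ΣR = 6.373×10^-4 + 3.421 + 1.923 = 5.345 m·K/W
Q' = ΔT/ΣR = (278.17 K − 295.7 K)/5.345 = -3.280 W/m
From the inner boundary to the aerogel blanket/polyurethane foam interface, ΣR_partial = 3.422 m·K/W.
T_interface = T_in − Q'·ΣR_partial = 278.17 K − (-3.280)(3.422) = 289.4 K

T = 289.4 K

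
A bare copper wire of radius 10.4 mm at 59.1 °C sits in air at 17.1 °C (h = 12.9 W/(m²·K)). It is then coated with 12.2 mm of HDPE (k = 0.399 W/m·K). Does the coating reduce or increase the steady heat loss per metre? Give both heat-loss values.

Critical radius for a cylinder: r_cr = k/h = 0.0309 m = 3.09 cm.
Outer radius after coating: r₂ = 0.0104 + 0.0122 = 0.0226 m.
Since r₁ < r_cr and r₂ ≤ r_cr, the coating moves toward the maximum at r_cr — heat loss rises.
Bare: R = 1/(2πr₁h) = 1.186 m·K/W; Q = 42/1.186 = 35.4 W/m.
Coated: R = R_cond + R_conv = 0.8555 m·K/W; Q = 42/0.8555 = 49.1 W/m.

increases: 35.4 → 49.1 W/m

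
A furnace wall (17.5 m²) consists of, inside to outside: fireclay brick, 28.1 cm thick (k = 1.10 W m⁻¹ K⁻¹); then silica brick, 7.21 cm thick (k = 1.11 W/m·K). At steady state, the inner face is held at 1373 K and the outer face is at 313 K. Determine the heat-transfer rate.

Q = 57.9 kW

Series thermal resistances, inner to outer:
  R_fireclay brick = L/(kA) = 0.281/(1.10·17.5) = 0.01460 K/W
  R_silica brick = L/(kA) = 0.0721/(1.11·17.5) = 0.003712 K/W
ΣR = 0.01460 + 0.003712 = 0.01831 K/W
Q = ΔT/ΣR = (1373 K − 313 K)/0.01831 = 57900 W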